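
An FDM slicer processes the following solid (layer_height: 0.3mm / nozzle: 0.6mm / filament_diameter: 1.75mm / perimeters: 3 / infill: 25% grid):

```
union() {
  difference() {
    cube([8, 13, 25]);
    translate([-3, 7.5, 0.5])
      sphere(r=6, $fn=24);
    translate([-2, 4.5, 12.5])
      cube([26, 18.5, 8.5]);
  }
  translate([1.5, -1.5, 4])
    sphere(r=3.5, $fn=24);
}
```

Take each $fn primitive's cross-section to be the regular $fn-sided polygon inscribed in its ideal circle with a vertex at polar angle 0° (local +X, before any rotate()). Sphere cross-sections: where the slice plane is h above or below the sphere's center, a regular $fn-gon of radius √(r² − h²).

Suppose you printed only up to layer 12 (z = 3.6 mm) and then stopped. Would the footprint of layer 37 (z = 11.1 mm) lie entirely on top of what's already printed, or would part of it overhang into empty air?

part overhangs

Compare the two slices. At z = 3.6: the cube (footprint 8×13) is included at this height (area 104.00 mm²); the r=6 sphere at (-3, 7.5) slices to a regular 24-gon of circumradius 5.137 (√(r²−h²) with h=3.1 from center) (area = (24/2)·5.137²·sin(360°/24) = 81.96 mm²); the cube at (-2, 4.5) is not intersected at this z (z outside [12.5, 21]); Subtracting the remaining from the first: starting from the 8×13 cube (104.00 mm²), the r=6 sphere at (-3, 7.5) partially overlaps it — only the 12.20 mm² overlap (of its 81.96 mm²) is removed, clipping the outline — area = 91.80 mm²; the r=3.5 sphere at (1.5, -1.5) contributes a regular 24-gon of circumradius √(3.5²−0.4²) = 3.477 (area = (24/2)·3.477²·sin(360°/24) = 37.55 mm²); Merging all regions: the regions partially overlap — summed areas 129.35 mm² minus the doubly-counted overlap 7.14 mm² gives 122.21 mm² — area = 122.21 mm². At z = 11.1: the 8×13 cube contributes its full rectangle (area 104.00 mm²); the sphere at (-3, 7.5) is not intersected at this z (|z−center|=10.600 > r=6); the cube at (-2, 4.5) is not intersected at this z (z outside [12.5, 21]); Taking the first minus the rest: none of the subtracted shapes is present at this height, so the 8×13 cube is unchanged — area = 104.00 mm²; the sphere at (1.5, -1.5) is absent (|z−center|=7.100 > r=3.5); Combining (union): only the result so far is present, so the union is just that shape — area = 104.00 mm². Checking containment: at z = 11.1 the cross-section extends beyond the z = 3.6 cross-section by about 12.20 mm².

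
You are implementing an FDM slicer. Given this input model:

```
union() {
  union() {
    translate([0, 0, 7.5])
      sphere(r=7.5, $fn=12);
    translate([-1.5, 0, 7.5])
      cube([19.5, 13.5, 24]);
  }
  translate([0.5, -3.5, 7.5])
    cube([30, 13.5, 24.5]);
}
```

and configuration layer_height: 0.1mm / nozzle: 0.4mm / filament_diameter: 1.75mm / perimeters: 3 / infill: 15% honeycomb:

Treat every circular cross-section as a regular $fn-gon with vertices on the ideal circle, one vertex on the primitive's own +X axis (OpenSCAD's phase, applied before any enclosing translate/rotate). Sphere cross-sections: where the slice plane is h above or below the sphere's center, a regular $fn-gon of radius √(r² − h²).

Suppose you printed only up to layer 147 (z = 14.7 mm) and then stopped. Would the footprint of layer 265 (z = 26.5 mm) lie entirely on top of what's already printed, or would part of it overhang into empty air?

Compare the two slices. At z = 14.7: the sphere: section is a regular 12-gon, circumradius = √(r²−h²) = √(7.5²−7.2²) = 2.100 (area = (12/2)·2.100²·sin(360°/12) = 13.23 mm²); the cube at (-1.5, 0) (footprint 19.5×13.5) is included at this height (area 263.25 mm²); Combining (union): the regions partially overlap — summed areas 276.48 mm² minus the doubly-counted overlap 6.08 mm² gives 270.40 mm² — area = 270.40 mm²; the 30×13.5 cube at (0.5, -3.5) contributes its full rectangle (area 405.00 mm²); Taking the union: the regions partially overlap — summed areas 675.40 mm² minus the doubly-counted overlap 177.29 mm² gives 498.11 mm² — area = 498.11 mm². At z = 26.5: the sphere is absent (|z−center|=19.000 > r=7.5); the 19.5×13.5 cube at (-1.5, 0) contributes its full rectangle (area 263.25 mm²); Combining (union): only the 19.5×13.5 cube at (-1.5, 0) is present, so the union is just that shape — area = 263.25 mm²; the cube at (0.5, -3.5) is present — its section is the full 30×13.5 rectangle (area 405.00 mm²); Merging all regions: the regions partially overlap — summed areas 668.25 mm² minus the doubly-counted overlap 175.00 mm² gives 493.25 mm² — area = 493.25 mm². Checking containment: the cross-section at z = 26.5 is a subset of the cross-section at z = 14.7.

entirely on top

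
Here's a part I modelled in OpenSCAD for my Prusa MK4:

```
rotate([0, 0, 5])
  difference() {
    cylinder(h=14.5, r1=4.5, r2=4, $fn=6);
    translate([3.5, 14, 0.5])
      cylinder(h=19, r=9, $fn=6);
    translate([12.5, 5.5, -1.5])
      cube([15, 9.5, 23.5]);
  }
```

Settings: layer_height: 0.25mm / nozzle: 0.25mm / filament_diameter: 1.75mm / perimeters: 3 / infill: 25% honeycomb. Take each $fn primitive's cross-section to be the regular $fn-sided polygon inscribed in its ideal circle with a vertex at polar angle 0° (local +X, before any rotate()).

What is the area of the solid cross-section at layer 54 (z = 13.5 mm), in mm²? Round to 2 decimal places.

42.29 mm²

At z = 13.5 mm: the cone contributes a regular 6-gon of circumradius 4.034 (interpolated between r1=4.5 and r2=4 at t=0.931) (area = (6/2)·4.034²·sin(360°/6) = 42.29 mm²); the cylinder at (3.5, 14): section is a regular 6-gon, circumradius r=9 (area = (6/2)·9.000²·sin(360°/6) = 210.44 mm²); the 15×9.5 cube at (12.5, 5.5) contributes its full rectangle (area 142.50 mm²); Subtracting the remaining from the first: starting from the cone (42.29 mm²), the r=9 cylinder at (3.5, 14) misses the remaining region (no effect); the 15×9.5 cube at (12.5, 5.5) misses the remaining region (no effect) — area = 42.29 mm²; (whole slice rotated 5° about Z — lengths, areas and connectivity unchanged). Overall, the cross-section is a single solid region. Net area = 42.29 mm².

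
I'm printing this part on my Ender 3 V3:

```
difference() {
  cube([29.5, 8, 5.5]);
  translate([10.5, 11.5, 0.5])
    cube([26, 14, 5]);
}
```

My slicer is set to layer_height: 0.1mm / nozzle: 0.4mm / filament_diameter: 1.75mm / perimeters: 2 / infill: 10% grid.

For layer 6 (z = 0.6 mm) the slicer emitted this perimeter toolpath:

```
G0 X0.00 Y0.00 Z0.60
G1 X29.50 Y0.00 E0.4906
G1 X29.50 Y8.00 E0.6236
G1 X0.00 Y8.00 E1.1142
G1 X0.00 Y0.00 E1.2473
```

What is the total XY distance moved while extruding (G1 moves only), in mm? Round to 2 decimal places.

Sum the Euclidean lengths of each G1 segment: total = 75.00 mm.

75.00 mm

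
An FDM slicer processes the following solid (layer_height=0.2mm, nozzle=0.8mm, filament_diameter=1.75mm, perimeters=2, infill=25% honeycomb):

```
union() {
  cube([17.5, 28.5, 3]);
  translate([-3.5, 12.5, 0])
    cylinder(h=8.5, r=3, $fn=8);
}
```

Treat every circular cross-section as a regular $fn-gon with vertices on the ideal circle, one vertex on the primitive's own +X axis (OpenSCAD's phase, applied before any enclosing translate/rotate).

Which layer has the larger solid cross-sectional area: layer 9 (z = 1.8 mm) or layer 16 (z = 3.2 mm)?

layer 9 (z = 1.8 mm)

Layer 9 (z = 1.8): the cube is present — its section is the full 17.5×28.5 rectangle (area 498.75 mm²); the cylinder at (-3.5, 12.5): section is a regular 8-gon, circumradius r=3 (area = (8/2)·3.000²·sin(360°/8) = 25.46 mm²); Taking the union: the 2 present regions are separate (no shared area or edge), so areas and boundary lengths simply add and each stays a separate island — area = 524.21 mm². So its area = 524.21 mm². Layer 16 (z = 3.2): the cube is absent (z outside [0, 3]); the cylinder at (-3.5, 12.5): section is a regular 8-gon, circumradius r=3 (area = (8/2)·3.000²·sin(360°/8) = 25.46 mm²); Taking the union: only the r=3 cylinder at (-3.5, 12.5) is present, so the union is just that shape — area = 25.46 mm². So its area = 25.46 mm². Layer 9 is larger (524.21 vs 25.46 mm²).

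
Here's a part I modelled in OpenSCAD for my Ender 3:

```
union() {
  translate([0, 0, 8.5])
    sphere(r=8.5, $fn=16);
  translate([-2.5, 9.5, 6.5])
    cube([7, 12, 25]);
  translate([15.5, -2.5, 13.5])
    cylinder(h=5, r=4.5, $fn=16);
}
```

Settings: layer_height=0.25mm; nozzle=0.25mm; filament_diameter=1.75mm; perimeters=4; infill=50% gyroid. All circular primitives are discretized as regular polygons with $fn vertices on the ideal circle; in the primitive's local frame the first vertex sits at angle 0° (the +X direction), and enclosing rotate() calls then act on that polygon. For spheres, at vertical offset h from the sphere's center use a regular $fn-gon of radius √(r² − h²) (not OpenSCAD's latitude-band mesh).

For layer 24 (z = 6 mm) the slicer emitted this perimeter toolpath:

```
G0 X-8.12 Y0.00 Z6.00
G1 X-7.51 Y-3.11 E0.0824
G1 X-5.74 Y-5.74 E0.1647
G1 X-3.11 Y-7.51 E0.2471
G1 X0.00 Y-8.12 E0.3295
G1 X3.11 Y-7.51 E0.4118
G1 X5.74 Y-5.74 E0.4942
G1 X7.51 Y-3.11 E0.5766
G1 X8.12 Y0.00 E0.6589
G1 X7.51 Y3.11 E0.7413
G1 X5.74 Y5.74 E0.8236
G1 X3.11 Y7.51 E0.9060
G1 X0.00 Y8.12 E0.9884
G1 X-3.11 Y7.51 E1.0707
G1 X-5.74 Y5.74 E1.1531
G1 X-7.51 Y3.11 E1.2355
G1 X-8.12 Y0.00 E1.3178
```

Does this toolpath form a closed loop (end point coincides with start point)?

Start point (G0): (-8.12, 0.00). End point (last G1): the path returns to the start — closed.

yes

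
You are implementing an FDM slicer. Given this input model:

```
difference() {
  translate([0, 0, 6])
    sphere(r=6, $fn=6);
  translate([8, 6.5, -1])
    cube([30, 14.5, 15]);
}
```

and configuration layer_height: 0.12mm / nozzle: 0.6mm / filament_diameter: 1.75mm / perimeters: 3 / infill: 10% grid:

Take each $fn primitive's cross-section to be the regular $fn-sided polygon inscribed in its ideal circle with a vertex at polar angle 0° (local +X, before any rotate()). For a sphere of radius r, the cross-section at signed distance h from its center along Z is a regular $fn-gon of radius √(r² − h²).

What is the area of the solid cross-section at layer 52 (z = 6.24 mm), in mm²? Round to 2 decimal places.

At z = 6.24 mm: the sphere: section is a regular 6-gon, circumradius = √(r²−h²) = √(6²−0.24²) = 5.995 (area = (6/2)·5.995²·sin(360°/6) = 93.38 mm²); the 30×14.5 cube at (8, 6.5) contributes its full rectangle (area 435.00 mm²); Taking the first minus the rest: starting from the r=6 sphere (93.38 mm²), the 30×14.5 cube at (8, 6.5) misses the remaining region (no effect) — area = 93.38 mm². Overall, the cross-section is a single solid region. Net area = 93.38 mm².

93.38 mm²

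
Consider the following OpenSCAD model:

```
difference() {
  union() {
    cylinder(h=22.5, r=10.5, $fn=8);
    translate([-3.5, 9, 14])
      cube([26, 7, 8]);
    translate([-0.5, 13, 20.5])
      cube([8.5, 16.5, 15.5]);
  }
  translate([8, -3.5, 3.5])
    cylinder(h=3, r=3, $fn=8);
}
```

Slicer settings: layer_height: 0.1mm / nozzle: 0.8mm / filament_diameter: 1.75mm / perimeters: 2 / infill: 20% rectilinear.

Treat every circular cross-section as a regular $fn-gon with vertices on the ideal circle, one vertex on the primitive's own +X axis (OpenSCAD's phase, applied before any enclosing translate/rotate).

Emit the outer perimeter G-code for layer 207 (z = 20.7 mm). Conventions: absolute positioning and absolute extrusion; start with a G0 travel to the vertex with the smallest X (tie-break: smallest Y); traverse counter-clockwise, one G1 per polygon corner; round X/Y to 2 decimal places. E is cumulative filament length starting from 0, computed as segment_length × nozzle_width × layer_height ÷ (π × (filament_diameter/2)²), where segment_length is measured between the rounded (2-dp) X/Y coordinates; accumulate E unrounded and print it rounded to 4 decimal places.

G0 X-10.50 Y0.00 Z20.70
G1 X-7.42 Y-7.42 E0.2672
G1 X0.00 Y-10.50 E0.5344
G1 X7.42 Y-7.42 E0.8016
G1 X10.50 Y0.00 E1.0688
G1 X7.42 Y7.42 E1.3360
G1 X3.62 Y9.00 E1.4729
G1 X22.50 Y9.00 E2.1009
G1 X22.50 Y16.00 E2.3337
G1 X8.00 Y16.00 E2.8160
G1 X8.00 Y29.50 E3.2650
G1 X-0.50 Y29.50 E3.5477
G1 X-0.50 Y16.00 E3.9967
G1 X-3.50 Y16.00 E4.0965
G1 X-3.50 Y9.05 E4.3276
G1 X-7.42 Y7.42 E4.4688
G1 X-10.50 Y0.00 E4.7360

At z = 20.7 mm: the r=10.5 cylinder contributes a regular 8-gon of circumradius 10.5; the cube at (-3.5, 9) (footprint 26×7) is included at this height; the cube at (-0.5, 13) is present — its section is the full 8.5×16.5 rectangle; Taking the union: the regions partially overlap (shared area 30.93 mm²), so overlapping operands fuse into one piece — 1 connected region; the cylinder at (8, -3.5) is absent (z outside [3.5, 6.5]); Subtracting the remaining from the first: none of the subtracted shapes is present at this height, so the result so far is unchanged — 1 connected region. The outline is a single polygon with 16 vertices. Extrusion per mm of travel: 0.8 × 0.1 / (π × 0.875²) = 0.033260. Accumulating E over each segment gives final E = 4.7360.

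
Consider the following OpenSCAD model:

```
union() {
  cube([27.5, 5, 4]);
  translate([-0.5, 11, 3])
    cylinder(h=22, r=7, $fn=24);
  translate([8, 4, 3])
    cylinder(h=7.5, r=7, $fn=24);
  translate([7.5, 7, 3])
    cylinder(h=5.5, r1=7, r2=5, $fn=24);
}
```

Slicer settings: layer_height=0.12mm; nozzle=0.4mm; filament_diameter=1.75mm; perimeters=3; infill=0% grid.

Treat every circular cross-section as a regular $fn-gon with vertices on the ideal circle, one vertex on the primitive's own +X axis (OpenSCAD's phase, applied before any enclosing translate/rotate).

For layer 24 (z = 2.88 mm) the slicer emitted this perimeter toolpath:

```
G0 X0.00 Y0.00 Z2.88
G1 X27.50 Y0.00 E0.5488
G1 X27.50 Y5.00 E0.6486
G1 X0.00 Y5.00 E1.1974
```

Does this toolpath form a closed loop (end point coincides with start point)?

no

Start point (G0): (0.00, 0.00). End point (last G1): the path does not return to the start — open.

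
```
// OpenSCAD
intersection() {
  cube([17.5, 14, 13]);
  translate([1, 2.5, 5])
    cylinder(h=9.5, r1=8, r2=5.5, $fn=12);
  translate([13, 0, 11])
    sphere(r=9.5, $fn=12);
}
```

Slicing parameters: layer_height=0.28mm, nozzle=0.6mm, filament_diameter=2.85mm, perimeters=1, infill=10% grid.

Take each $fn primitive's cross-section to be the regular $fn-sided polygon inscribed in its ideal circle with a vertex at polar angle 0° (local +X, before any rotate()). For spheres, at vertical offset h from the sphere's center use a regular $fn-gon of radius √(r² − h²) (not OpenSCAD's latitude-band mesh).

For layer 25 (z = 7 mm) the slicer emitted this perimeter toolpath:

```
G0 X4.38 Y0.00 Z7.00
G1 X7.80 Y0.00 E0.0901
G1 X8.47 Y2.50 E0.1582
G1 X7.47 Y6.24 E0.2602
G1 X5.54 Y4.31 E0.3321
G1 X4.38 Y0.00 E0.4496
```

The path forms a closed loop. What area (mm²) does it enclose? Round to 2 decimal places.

Apply the shoelace formula to the sequence of (X, Y) vertices; enclosed area = 16.21 mm².

16.21 mm²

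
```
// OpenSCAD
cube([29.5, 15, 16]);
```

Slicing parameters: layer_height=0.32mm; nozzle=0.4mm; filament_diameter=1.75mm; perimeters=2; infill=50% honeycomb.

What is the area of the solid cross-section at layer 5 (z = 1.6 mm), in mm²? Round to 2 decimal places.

At z = 1.6 mm: the cube is present — its section is the full 29.5×15 rectangle (area 442.50 mm²). Overall, the cross-section is a single solid region. Net area = 442.50 mm².

442.50 mm²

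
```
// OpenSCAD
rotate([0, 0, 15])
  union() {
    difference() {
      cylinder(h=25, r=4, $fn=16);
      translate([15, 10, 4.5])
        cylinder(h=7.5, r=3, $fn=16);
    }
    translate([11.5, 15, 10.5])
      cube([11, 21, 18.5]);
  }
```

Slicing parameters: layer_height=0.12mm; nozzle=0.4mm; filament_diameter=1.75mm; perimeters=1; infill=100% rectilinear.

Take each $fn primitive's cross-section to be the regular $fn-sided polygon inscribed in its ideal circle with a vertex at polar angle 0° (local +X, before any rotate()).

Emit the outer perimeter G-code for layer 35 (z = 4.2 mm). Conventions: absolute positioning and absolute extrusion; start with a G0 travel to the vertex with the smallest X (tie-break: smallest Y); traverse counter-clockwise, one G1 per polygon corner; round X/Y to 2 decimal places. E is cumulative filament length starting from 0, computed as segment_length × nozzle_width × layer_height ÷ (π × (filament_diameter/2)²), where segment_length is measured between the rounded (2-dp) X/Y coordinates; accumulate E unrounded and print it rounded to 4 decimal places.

G0 X-3.97 Y0.52 Z4.20
G1 X-3.86 Y-1.04 E0.0312
G1 X-3.17 Y-2.44 E0.0624
G1 X-2.00 Y-3.46 E0.0933
G1 X-0.52 Y-3.97 E0.1246
G1 X1.04 Y-3.86 E0.1558
G1 X2.44 Y-3.17 E0.1869
G1 X3.46 Y-2.00 E0.2179
G1 X3.97 Y-0.52 E0.2491
G1 X3.86 Y1.04 E0.2804
G1 X3.17 Y2.44 E0.3115
G1 X2.00 Y3.46 E0.3425
G1 X0.52 Y3.97 E0.3737
G1 X-1.04 Y3.86 E0.4049
G1 X-2.44 Y3.17 E0.4361
G1 X-3.46 Y2.00 E0.4670
G1 X-3.97 Y0.52 E0.4983

At z = 4.2 mm: the r=4 cylinder contributes a regular 16-gon of circumradius 4; the cylinder at (15, 10) is absent (z outside [4.5, 12]); Subtracting the remaining from the first: none of the subtracted shapes is present at this height, so the r=4 cylinder is unchanged — 1 connected region; the cube at (11.5, 15) does not reach this height (z outside [10.5, 29]); Combining (union): only the result so far is present, so the union is just that shape — 1 connected region; (whole slice rotated 15° about Z — lengths, areas and connectivity unchanged). The outline is a single polygon with 16 vertices. Extrusion per mm of travel: 0.4 × 0.12 / (π × 0.875²) = 0.019956. Accumulating E over each segment gives final E = 0.4983.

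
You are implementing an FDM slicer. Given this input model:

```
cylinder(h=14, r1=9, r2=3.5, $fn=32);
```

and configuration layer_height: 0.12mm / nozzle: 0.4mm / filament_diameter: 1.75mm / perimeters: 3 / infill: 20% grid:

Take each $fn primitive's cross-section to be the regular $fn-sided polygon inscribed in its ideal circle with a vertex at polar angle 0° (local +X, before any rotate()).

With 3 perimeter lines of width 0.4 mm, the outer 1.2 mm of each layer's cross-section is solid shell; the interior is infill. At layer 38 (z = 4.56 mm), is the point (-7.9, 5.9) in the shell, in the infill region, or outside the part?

outside

At z = 4.56 mm: the cone (r1=9→r2=3.5) has section circumradius 7.209 here — a regular 32-gon. Overall, the cross-section is a single solid region. The nearest boundary edge runs (-5.10, 5.10)→(-5.99, 4.00); distance from the point to it = 2.68 mm. The point is not inside any of the regions above, so it lies outside the cross-section (2.68 mm from the nearest boundary).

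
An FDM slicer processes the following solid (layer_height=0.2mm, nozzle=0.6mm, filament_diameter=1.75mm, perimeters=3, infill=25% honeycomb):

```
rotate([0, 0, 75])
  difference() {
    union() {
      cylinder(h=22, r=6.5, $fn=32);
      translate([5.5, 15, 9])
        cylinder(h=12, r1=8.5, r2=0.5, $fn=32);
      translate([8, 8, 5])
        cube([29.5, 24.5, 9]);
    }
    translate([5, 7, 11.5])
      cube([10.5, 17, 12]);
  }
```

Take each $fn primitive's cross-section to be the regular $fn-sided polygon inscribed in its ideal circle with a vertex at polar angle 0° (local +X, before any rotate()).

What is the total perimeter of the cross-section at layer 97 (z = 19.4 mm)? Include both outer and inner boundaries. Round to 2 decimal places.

At z = 19.4 mm: the cylinder: section is a regular 32-gon, circumradius r=6.5 (perimeter = 2·32·6.500·sin(180°/32) = 40.78 mm); the cone at (5.5, 15) contributes a regular 32-gon of circumradius 1.567 (interpolated between r1=8.5 and r2=0.5 at t=0.867) (perimeter = 2·32·1.567·sin(180°/32) = 9.83 mm); the cube at (8, 8) is absent (z outside [5, 14]); Taking the union: the 2 present regions are separate (no shared area or edge), so areas and boundary lengths simply add and each stays a separate island — boundary = 50.60 mm; the 10.5×17 cube at (5, 7) contributes its full rectangle (perimeter 55.00 mm); Taking the first minus the rest: starting from that combined region, the 10.5×17 cube at (5, 7) partially overlaps it — only the 5.37 mm² overlap (of its 178.50 mm²) is removed, clipping the outline — boundary = 47.62 mm; (whole slice rotated 75° about Z — lengths, areas and connectivity unchanged). Overall, the cross-section has 2 separate islands. Total boundary length (outer) = 47.62 mm.

47.62 mm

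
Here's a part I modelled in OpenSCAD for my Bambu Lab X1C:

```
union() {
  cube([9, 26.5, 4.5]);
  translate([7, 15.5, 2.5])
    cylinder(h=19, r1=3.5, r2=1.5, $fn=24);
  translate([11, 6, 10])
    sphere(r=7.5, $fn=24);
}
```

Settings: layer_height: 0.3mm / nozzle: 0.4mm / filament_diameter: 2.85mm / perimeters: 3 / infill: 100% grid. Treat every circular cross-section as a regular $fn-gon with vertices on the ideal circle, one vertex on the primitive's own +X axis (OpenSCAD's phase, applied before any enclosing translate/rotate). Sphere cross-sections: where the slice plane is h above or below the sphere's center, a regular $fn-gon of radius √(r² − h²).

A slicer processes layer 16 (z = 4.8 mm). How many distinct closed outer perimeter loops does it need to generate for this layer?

At z = 4.8 mm: the cube is absent (z outside [0, 4.5]); the cone at (7, 15.5) contributes a regular 24-gon of circumradius 3.258 (interpolated between r1=3.5 and r2=1.5 at t=0.121); the r=7.5 sphere at (11, 6) contributes a regular 24-gon of circumradius √(7.5²−5.2²) = 5.405; Taking the union: the 2 present regions are separate (no shared area or edge), so areas and boundary lengths simply add and each stays a separate island — 2 connected regions. The result has 2 disconnected regions.

2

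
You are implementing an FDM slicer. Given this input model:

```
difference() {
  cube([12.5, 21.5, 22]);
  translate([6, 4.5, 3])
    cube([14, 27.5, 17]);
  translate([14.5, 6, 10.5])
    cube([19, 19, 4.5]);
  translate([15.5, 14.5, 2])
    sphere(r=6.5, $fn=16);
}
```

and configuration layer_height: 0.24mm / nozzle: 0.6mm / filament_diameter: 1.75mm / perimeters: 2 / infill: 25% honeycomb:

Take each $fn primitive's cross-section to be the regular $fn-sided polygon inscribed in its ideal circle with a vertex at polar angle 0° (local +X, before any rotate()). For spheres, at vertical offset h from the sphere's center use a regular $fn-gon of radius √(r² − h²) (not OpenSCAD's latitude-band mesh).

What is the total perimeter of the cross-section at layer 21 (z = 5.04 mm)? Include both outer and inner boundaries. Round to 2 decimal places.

68.00 mm

At z = 5.04 mm: the cube is present — its section is the full 12.5×21.5 rectangle (perimeter 68.00 mm); the cube at (6, 4.5) (footprint 14×27.5) is included at this height (perimeter 83.00 mm); the cube at (14.5, 6) is not intersected at this z (z outside [10.5, 15]); the r=6.5 sphere at (15.5, 14.5) slices to a regular 16-gon of circumradius 5.745 (√(r²−h²) with h=3.04 from center) (perimeter = 2·16·5.745·sin(180°/16) = 35.87 mm); Subtracting the remaining from the first: starting from the 12.5×21.5 cube, the 14×27.5 cube at (6, 4.5) partially overlaps it — only the 110.50 mm² overlap (of its 385.00 mm²) is removed, clipping the outline; the r=6.5 sphere at (15.5, 14.5) misses the remaining region (no effect) — boundary = 68.00 mm. Overall, the cross-section is a single solid region. Total boundary length (outer) = 68.00 mm.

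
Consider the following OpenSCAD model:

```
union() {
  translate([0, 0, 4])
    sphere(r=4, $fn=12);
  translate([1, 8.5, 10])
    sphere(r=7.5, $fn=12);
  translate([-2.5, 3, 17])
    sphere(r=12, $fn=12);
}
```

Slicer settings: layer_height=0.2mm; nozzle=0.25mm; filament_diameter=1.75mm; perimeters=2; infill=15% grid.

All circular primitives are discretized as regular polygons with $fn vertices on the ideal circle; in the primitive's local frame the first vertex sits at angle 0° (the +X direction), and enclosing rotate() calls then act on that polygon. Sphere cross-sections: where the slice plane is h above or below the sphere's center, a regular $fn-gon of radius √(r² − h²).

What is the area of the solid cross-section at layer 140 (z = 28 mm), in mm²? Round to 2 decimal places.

69.00 mm²

At z = 28 mm: the sphere is not intersected at this z (|z−center|=24.000 > r=4); the sphere at (1, 8.5) is absent (|z−center|=18.000 > r=7.5); the r=12 sphere at (-2.5, 3) slices to a regular 12-gon of circumradius 4.796 (√(r²−h²) with h=11 from center) (area = (12/2)·4.796²·sin(360°/12) = 69.00 mm²); Taking the union: only the r=12 sphere at (-2.5, 3) is present, so the union is just that shape — area = 69.00 mm². Overall, the cross-section is a single solid region. Net area = 69.00 mm².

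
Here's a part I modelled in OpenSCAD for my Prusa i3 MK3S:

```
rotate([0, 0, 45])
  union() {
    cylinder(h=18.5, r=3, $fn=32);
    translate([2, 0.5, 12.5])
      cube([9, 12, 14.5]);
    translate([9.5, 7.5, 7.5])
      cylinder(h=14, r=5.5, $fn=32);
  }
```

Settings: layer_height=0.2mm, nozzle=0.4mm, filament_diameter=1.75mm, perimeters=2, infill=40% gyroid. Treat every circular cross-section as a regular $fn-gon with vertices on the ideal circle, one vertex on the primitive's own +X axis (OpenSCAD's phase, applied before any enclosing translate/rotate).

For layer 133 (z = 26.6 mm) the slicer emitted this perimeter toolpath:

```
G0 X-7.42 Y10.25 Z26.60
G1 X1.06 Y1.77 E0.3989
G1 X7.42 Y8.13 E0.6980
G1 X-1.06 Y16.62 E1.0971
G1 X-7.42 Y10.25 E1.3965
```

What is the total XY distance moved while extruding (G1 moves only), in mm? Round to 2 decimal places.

Sum the Euclidean lengths of each G1 segment: total = 41.99 mm.

41.99 mm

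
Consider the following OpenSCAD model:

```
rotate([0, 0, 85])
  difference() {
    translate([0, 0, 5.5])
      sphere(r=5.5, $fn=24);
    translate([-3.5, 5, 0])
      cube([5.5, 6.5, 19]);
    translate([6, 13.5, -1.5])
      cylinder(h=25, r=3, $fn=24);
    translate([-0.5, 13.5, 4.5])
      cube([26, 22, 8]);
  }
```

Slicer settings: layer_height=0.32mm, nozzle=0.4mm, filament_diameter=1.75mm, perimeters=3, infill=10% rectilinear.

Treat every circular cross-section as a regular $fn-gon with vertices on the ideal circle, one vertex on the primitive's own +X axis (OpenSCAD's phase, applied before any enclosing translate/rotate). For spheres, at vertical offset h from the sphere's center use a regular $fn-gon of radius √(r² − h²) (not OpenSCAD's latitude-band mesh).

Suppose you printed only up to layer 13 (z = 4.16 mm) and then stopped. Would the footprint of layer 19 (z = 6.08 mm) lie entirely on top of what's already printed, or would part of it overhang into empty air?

Compare the two slices. At z = 4.16: the r=5.5 sphere contributes a regular 24-gon of circumradius √(5.5²−1.34²) = 5.334 (area = (24/2)·5.334²·sin(360°/24) = 88.37 mm²); the 5.5×6.5 cube at (-3.5, 5) contributes its full rectangle (area 35.75 mm²); the cylinder at (6, 13.5): section is a regular 24-gon, circumradius r=3 (area = (24/2)·3.000²·sin(360°/24) = 27.95 mm²); the cube at (-0.5, 13.5) is absent (z outside [4.5, 12.5]); Taking the first minus the rest: starting from the r=5.5 sphere (88.37 mm²), the 5.5×6.5 cube at (-3.5, 5) partially overlaps it — only the 0.73 mm² overlap (of its 35.75 mm²) is removed, clipping the outline; the r=3 cylinder at (6, 13.5) misses the remaining region (no effect) — area = 87.65 mm²; (rotated 85° about Z; rotation is an isometry so areas/perimeters/island counts are preserved). At z = 6.08: the r=5.5 sphere contributes a regular 24-gon of circumradius √(5.5²−0.58²) = 5.469 (area = (24/2)·5.469²·sin(360°/24) = 92.91 mm²); the 5.5×6.5 cube at (-3.5, 5) contributes its full rectangle (area 35.75 mm²); the r=3 cylinder at (6, 13.5) gives a regular 24-gon of circumradius 3 (constant along its height) (area = (24/2)·3.000²·sin(360°/24) = 27.95 mm²); the cube at (-0.5, 13.5) (footprint 26×22) is included at this height (area 572.00 mm²); Taking the first minus the rest: starting from the r=5.5 sphere (92.91 mm²), the 5.5×6.5 cube at (-3.5, 5) partially overlaps it — only the 1.26 mm² overlap (of its 35.75 mm²) is removed, clipping the outline; the r=3 cylinder at (6, 13.5) misses the remaining region (no effect); the 26×22 cube at (-0.5, 13.5) misses the remaining region (no effect) — area = 91.65 mm²; (whole slice rotated 85° about Z — lengths, areas and connectivity unchanged). Checking containment: at z = 6.08 the cross-section extends beyond the z = 4.16 cross-section by about 4.00 mm².

part overhangs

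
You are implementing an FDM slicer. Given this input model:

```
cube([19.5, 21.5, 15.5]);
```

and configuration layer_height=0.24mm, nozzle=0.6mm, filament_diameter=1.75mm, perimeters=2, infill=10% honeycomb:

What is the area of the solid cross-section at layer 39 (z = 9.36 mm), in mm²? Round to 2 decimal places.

419.25 mm²

At z = 9.36 mm: the cube (footprint 19.5×21.5) is included at this height (area 419.25 mm²). Overall, the cross-section is a single solid region. Net area = 419.25 mm².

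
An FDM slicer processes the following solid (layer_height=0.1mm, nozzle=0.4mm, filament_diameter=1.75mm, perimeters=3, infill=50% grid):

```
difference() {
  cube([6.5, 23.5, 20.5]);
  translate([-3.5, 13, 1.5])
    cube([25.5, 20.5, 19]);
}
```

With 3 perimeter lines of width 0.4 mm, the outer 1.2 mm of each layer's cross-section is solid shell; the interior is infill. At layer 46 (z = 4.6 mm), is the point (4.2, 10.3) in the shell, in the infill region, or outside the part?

infill

At z = 4.6 mm: the cube is present — its section is the full 6.5×23.5 rectangle; the cube at (-3.5, 13) (footprint 25.5×20.5) is included at this height; Subtracting the remaining from the first: starting from the 6.5×23.5 cube, the 25.5×20.5 cube at (-3.5, 13) partially overlaps it — only the 68.25 mm² overlap (of its 522.75 mm²) is removed, clipping the outline — 1 connected region. Overall, the cross-section is a single solid region. The nearest boundary edge runs (6.50, 13.00)→(6.50, 0.00); distance from the point to it = 2.30 mm. The point is inside the cross-section and 2.30 mm from the nearest boundary — more than the 1.2 mm shell width (3 × 0.4), so it's in the infill interior.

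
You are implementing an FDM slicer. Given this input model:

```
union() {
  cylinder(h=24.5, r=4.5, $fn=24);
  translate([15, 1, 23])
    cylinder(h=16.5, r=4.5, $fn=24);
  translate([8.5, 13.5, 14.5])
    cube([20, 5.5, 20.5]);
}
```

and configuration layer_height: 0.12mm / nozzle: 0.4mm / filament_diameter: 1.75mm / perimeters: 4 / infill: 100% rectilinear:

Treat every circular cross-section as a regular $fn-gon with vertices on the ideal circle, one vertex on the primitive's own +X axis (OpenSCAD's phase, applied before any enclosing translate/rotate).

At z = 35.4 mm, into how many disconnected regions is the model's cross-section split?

1

At z = 35.4 mm: the cylinder does not reach this height (z outside [0, 24.5]); the r=4.5 cylinder at (15, 1) contributes a regular 24-gon of circumradius 4.5; the cube at (8.5, 13.5) does not reach this height (z outside [14.5, 35]); Merging all regions: only the r=4.5 cylinder at (15, 1) is present, so the union is just that shape — 1 connected region. The result has 1 disconnected region.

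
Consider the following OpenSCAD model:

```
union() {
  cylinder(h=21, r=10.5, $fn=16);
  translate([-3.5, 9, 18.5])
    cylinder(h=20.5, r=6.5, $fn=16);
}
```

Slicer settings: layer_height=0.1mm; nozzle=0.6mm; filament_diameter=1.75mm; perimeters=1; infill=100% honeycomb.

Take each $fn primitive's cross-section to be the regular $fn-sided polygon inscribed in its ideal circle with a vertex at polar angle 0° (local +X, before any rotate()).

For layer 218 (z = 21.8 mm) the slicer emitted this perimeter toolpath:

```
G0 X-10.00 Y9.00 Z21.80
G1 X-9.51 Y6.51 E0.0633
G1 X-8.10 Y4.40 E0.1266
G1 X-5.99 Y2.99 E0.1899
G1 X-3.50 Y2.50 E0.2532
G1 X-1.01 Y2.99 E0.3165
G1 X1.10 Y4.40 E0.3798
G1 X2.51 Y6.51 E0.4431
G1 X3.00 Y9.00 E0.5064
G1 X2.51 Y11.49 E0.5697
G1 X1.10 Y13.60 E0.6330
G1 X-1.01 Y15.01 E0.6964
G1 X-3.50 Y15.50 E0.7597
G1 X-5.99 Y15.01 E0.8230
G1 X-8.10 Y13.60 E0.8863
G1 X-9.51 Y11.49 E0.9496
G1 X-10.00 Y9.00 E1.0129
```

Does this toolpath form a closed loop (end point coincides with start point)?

Start point (G0): (-10.00, 9.00). End point (last G1): the path returns to the start — closed.

yes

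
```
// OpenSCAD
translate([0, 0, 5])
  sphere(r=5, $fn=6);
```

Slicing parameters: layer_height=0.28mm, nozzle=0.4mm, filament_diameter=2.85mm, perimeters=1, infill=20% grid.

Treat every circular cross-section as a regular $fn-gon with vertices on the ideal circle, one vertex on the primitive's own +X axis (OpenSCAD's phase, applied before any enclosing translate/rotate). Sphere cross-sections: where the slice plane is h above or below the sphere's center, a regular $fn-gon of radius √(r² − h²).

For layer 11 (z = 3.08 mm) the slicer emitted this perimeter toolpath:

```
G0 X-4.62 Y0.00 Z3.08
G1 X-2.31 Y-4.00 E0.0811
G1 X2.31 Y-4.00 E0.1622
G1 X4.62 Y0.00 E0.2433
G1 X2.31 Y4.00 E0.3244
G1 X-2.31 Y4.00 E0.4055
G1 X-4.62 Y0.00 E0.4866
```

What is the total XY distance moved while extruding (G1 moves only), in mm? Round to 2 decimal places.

27.72 mm

Sum the Euclidean lengths of each G1 segment: total = 27.72 mm.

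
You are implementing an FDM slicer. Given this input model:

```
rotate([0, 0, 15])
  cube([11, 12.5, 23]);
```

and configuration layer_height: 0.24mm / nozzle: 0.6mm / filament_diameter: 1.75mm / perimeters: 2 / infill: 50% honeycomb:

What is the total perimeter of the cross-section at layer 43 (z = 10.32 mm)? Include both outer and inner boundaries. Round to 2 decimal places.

At z = 10.32 mm: the cube (footprint 11×12.5) is included at this height (perimeter 47.00 mm); (whole slice rotated 15° about Z — lengths, areas and connectivity unchanged). Overall, the cross-section is a single solid region. Total boundary length (outer) = 47.00 mm.

47.00 mm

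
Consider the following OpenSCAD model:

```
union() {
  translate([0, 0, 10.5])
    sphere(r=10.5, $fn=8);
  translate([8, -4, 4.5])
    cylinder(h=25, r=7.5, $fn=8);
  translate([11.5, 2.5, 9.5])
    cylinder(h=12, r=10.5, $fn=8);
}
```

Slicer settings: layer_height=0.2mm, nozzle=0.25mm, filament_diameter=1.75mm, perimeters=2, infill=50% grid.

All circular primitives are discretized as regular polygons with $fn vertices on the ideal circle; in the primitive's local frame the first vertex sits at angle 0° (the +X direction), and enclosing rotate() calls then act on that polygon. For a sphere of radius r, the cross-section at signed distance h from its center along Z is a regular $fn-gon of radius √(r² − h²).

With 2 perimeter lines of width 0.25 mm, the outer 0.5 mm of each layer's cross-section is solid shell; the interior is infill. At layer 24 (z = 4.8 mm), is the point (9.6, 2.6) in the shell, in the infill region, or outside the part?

At z = 4.8 mm: the sphere: section is a regular 8-gon, circumradius = √(r²−h²) = √(10.5²−5.7²) = 8.818; the r=7.5 cylinder at (8, -4) contributes a regular 8-gon of circumradius 7.5; the cylinder at (11.5, 2.5) does not reach this height (z outside [9.5, 21.5]); Taking the union: the regions partially overlap (shared area 57.04 mm²), so overlapping operands fuse into one piece — 1 connected region. Overall, the cross-section is a single solid region. The nearest boundary edge runs (8.00, 3.50)→(13.30, 1.30); distance from the point to it = 0.22 mm. The point is inside the cross-section, 0.22 mm from the nearest boundary — within the 0.5 mm shell band (2 × 0.25).

shell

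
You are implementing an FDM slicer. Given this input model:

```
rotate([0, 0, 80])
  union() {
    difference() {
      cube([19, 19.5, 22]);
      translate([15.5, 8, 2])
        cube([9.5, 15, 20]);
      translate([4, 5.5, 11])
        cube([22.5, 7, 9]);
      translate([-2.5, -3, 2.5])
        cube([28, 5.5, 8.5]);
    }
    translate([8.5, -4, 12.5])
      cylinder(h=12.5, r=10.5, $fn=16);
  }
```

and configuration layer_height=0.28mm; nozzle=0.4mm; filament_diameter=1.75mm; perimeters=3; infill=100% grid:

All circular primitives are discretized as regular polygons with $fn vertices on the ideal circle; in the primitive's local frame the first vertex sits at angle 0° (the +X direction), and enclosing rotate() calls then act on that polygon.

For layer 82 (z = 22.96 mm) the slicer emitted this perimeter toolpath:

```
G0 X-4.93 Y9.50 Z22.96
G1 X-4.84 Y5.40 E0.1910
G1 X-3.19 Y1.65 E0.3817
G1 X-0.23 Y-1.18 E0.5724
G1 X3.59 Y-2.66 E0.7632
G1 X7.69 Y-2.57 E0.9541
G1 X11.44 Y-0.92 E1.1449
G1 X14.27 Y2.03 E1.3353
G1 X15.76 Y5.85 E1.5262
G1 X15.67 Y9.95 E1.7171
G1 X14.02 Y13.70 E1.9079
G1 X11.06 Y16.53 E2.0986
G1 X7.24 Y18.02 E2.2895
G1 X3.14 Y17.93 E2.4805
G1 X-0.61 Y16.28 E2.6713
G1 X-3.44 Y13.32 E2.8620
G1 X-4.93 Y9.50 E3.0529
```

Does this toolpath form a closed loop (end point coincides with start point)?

yes

Start point (G0): (-4.93, 9.50). End point (last G1): the path returns to the start — closed.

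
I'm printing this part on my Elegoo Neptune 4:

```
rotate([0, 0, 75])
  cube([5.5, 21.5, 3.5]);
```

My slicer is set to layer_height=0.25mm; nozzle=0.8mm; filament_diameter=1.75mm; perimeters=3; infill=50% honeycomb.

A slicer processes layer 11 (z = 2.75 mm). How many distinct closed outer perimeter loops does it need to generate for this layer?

1

At z = 2.75 mm: the cube (footprint 5.5×21.5) is included at this height; (rotated 75° about Z; rotation is an isometry so areas/perimeters/island counts are preserved). The result has 1 disconnected region.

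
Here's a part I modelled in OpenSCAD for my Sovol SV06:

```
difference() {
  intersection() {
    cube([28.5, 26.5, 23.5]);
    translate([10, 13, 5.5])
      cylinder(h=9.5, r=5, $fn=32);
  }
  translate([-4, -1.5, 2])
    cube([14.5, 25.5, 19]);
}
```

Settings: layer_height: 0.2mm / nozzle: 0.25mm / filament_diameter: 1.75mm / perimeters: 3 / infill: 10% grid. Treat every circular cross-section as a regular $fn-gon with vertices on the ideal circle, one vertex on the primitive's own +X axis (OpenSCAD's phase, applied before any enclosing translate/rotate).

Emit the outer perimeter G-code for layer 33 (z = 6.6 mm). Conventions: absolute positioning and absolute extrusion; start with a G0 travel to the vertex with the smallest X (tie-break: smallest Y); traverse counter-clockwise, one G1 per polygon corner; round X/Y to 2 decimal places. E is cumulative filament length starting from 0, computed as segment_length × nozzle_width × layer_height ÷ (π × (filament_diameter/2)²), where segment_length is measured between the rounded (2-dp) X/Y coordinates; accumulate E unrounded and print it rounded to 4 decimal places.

At z = 6.6 mm: the cube is present — its section is the full 28.5×26.5 rectangle; the r=5 cylinder at (10, 13) gives a regular 32-gon of circumradius 5 (constant along its height); After intersecting: the r=5 cylinder at (10, 13) lies inside the 28.5×26.5 cube, so the common part is the r=5 cylinder at (10, 13) itself — 1 connected region; the cube at (-4, -1.5) is present — its section is the full 14.5×25.5 rectangle; Taking the first minus the rest: starting from the result so far, the 14.5×25.5 cube at (-4, -1.5) partially overlaps it — only the 43.99 mm² overlap (of its 369.75 mm²) is removed, clipping the outline — 1 connected region. The outline is a single polygon with 17 vertices. Extrusion per mm of travel: 0.25 × 0.2 / (π × 0.875²) = 0.020788. Accumulating E over each segment gives final E = 0.5110.

G0 X10.50 Y8.05 Z6.60
G1 X10.98 Y8.10 E0.0100
G1 X11.91 Y8.38 E0.0302
G1 X12.78 Y8.84 E0.0507
G1 X13.54 Y9.46 E0.0711
G1 X14.16 Y10.22 E0.0915
G1 X14.62 Y11.09 E0.1119
G1 X14.90 Y12.02 E0.1321
G1 X15.00 Y13.00 E0.1526
G1 X14.90 Y13.98 E0.1731
G1 X14.62 Y14.91 E0.1932
G1 X14.16 Y15.78 E0.2137
G1 X13.54 Y16.54 E0.2341
G1 X12.78 Y17.16 E0.2545
G1 X11.91 Y17.62 E0.2749
G1 X10.98 Y17.90 E0.2951
G1 X10.50 Y17.95 E0.3052
G1 X10.50 Y8.05 E0.5110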